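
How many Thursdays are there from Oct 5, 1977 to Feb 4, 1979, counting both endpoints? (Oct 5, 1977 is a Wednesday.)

Oct 5, 1977 is a Wednesday; the first Thursday on or after it is Oct 6, 1977 (1 day later).
From Oct 6, 1977 to Feb 4, 1979: 86 + 365 + 35 = 486 days (rest of 1977, 1978, to Feb 4, 1979 in 1979).
486 ÷ 7 = 69 full weeks with remainder 3, so 69 more Thursdays after the first → 70.

70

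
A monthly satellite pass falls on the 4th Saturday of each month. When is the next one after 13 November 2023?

November 2023 starts on a Wednesday; its first Saturday is the 4th, so the 4th Saturday is the 25th — 25 November 2023.
25 November 2023 is after 13 November 2023, so that is the next one.

25 November 2023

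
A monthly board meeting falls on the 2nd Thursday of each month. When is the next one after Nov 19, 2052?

Dec 12, 2052

Nov 2052 starts on a Friday; its first Thursday is the 7th, so the 2nd Thursday is the 14th — Nov 14, 2052.
That is not after Nov 19, 2052, so look at Dec 2052.
Dec 2052 starts on a Sunday; its first Thursday is the 5th, so the 2nd Thursday is the 12th — Dec 12, 2052.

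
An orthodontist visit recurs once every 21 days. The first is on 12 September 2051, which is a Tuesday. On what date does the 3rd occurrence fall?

The 3rd occurrence is 2 intervals after the first: 2 × 21 = 42 days after 12 September 2051.
September has 30 days — 18 days to the end of September leaves 24.
24 days into October → 24 October 2051.

24 October 2051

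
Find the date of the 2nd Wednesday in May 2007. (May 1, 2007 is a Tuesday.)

2007-05-09

May 2007 begins on a Tuesday, so the first Wednesday is May 2 (1 day later).
The 2nd Wednesday is 1 weeks later: 2 + 7 = 9.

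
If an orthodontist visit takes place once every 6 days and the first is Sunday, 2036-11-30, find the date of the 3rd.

2036-12-12

The 3rd occurrence is 2 intervals after the first: 2 × 6 = 12 days after 2036-11-30.
November has 30 days — 0 days to the end of November leaves 12.
12 days into December → 2036-12-12.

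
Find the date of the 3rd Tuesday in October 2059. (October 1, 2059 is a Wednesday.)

October 2059 begins on a Wednesday, so the first Tuesday is October 7 (6 days later).
The 3rd Tuesday is 2 weeks later: 7 + 14 = 21.

2059-10-21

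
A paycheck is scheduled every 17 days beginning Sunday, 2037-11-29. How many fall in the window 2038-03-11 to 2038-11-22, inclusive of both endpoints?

Occurrences land 17·i days after 2037-11-29 for i = 0, 1, 2, …
2038-03-11 is 102 days after the start; 102 ÷ 17 = 6 remainder 0. First occurrence in the window: #7 on 2038-03-11 (6×17 = 102 days in).
2038-11-22 is 358 days after the start; 358 ÷ 17 = 21 remainder 1. Last occurrence in the window: #22 on 2038-11-21.
Occurrences #7 through #22: 16 in total.

16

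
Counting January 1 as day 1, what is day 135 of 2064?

May 14, 2064

Jan has 31 days (135 − 31 = 104 remain).
Feb has 29 days (104 − 29 = 75 remain).
Mar has 31 days (75 − 31 = 44 remain).
Apr has 30 days (44 − 30 = 14 remain).
14 into May → May 14.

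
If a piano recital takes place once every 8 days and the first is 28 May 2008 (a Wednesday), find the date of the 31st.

The 31st occurrence is 30 intervals after the first: 30 × 8 = 240 days after 28 May 2008.
May has 31 days — 3 days to the end of May leaves 237.
June has 30 days (207 left).
July has 31 days (176 left).
August has 31 days (145 left).
September has 30 days (115 left).
October has 31 days (84 left).
November has 30 days (54 left).
December has 31 days (23 left).
23 days into January → 23 January 2009.

23 January 2009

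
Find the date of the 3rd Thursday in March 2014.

The first Thursday of March 2014 is March 6.
The 3rd Thursday is 2 weeks later: 6 + 14 = 20.

March 20, 2014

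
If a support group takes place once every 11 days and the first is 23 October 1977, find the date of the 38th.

The 38th occurrence is 37 intervals after the first: 37 × 11 = 407 days after 23 October 1977.
October has 31 days — 8 days to the end of October leaves 399.
November has 30 days (369 left).
December has 31 days (338 left).
January has 31 days (307 left).
February has 28 days (279 left).
March has 31 days (248 left).
April has 30 days (218 left).
May has 31 days (187 left).
June has 30 days (157 left).
July has 31 days (126 left).
August has 31 days (95 left).
September has 30 days (65 left).
October has 31 days (34 left).
November has 30 days (4 left).
4 days into December → 4 December 1978.

4 December 1978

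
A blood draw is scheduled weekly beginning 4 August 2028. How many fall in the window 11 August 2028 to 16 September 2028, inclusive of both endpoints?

Occurrences land 7·i days after 4 August 2028 for i = 0, 1, 2, …
11 August 2028 is 7 days after the start; 7 ÷ 7 = 1 remainder 0. First occurrence in the window: #2 on 11 August 2028 (1×7 = 7 days in).
16 September 2028 is 43 days after the start; 43 ÷ 7 = 6 remainder 1. Last occurrence in the window: #7 on 15 September 2028.
Occurrences #2 through #7: 6 in total.

6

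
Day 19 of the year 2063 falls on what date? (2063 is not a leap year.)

January 19, 2063

19 into January → January 19.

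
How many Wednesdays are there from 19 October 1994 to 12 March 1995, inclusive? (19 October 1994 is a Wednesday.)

19 October 1994 is a Wednesday; the first Wednesday on or after it is 19 October 1994.
From 19 October 1994 to 12 March 1995: 12 + 30 + 31 + 31 + 28 + 12 = 144 days (rest of October, November, December, January, February, March).
144 ÷ 7 = 20 full weeks with remainder 4, so 20 more Wednesdays after the first → 21.

21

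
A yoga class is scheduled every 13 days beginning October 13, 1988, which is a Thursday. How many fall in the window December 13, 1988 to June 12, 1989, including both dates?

14

Occurrences land 13·i days after October 13, 1988 for i = 0, 1, 2, …
December 13, 1988 is 61 days after the start; 61 ÷ 13 = 4 remainder 9; since the remainder is 9, round up to i = 5. First occurrence in the window: #6 on December 17, 1988 (5×13 = 65 days in).
June 12, 1989 is 242 days after the start; 242 ÷ 13 = 18 remainder 8. Last occurrence in the window: #19 on June 4, 1989.
Occurrences #6 through #19: 14 in total.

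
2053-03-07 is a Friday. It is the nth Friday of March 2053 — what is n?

1st

Day 7 falls in week ⌈7/7⌉ of the month.
Days 1–7 hold the 1st Friday, 8–14 the 2nd, 15–21 the 3rd, 22–28 the 4th, 29–31 the 5th.
7 is in the range for the 1st.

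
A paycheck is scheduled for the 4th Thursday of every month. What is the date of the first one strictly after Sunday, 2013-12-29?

2014-01-23

December 2013 starts on a Sunday; its first Thursday is the 5th, so the 4th Thursday is the 26th — 2013-12-26.
That is not after 2013-12-29, so look at January 2014.
January 2014 starts on a Wednesday; its first Thursday is the 2nd, so the 4th Thursday is the 23rd — 2014-01-23.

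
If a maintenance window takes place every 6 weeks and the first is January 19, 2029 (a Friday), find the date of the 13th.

June 7, 2030

The 13th occurrence is 12 intervals after the first: 12 × 42 = 504 days after January 19, 2029.
January has 31 days — 12 days to the end of January leaves 492.
From end of January to end of 2029 is 334 days (158 left).
January has 31 days (127 left).
February has 28 days (99 left).
March has 31 days (68 left).
April has 30 days (38 left).
May has 31 days (7 left).
7 days into June → June 7, 2030.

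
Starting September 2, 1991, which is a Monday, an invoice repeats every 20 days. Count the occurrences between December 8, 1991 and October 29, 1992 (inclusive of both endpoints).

17

Occurrences land 20·i days after September 2, 1991 for i = 0, 1, 2, …
December 8, 1991 is 97 days after the start; 97 ÷ 20 = 4 remainder 17; since the remainder is 17, round up to i = 5. First occurrence in the window: #6 on December 11, 1991 (5×20 = 100 days in).
October 29, 1992 is 423 days after the start; 423 ÷ 20 = 21 remainder 3. Last occurrence in the window: #22 on October 26, 1992.
Occurrences #6 through #22: 17 in total.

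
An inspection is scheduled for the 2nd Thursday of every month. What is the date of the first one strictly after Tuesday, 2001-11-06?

November 2001 starts on a Thursday; its first Thursday is the 1st, so the 2nd Thursday is the 8th — 2001-11-08.
2001-11-08 is after 2001-11-06, so that is the next one.

2001-11-08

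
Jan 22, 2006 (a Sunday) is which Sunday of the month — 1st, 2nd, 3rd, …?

Day 22 falls in week ⌈22/7⌉ of the month.
Days 1–7 hold the 1st Sunday, 8–14 the 2nd, 15–21 the 3rd, 22–28 the 4th, 29–31 the 5th.
22 is in the range for the 4th.

4th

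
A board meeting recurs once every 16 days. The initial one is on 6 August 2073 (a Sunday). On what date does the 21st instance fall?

22 June 2074

The 21st occurrence is 20 intervals after the first: 20 × 16 = 320 days after 6 August 2073.
August has 31 days — 25 days to the end of August leaves 295.
September has 30 days (265 left).
October has 31 days (234 left).
November has 30 days (204 left).
December has 31 days (173 left).
January has 31 days (142 left).
February has 28 days (114 left).
March has 31 days (83 left).
April has 30 days (53 left).
May has 31 days (22 left).
22 days into June → 22 June 2074.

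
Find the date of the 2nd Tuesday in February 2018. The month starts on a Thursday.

February 2018 begins on a Thursday, so the first Tuesday is February 6 (5 days later).
The 2nd Tuesday is 1 weeks later: 6 + 7 = 13.

February 13, 2018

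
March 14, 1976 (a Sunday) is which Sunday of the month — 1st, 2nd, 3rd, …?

Day 14 falls in week ⌈14/7⌉ of the month.
Days 1–7 hold the 1st Sunday, 8–14 the 2nd, 15–21 the 3rd, 22–28 the 4th, 29–31 the 5th.
14 is in the range for the 2nd.

2nd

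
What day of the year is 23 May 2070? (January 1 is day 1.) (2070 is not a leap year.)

143

Days in months before May: 31 + 28 + 31 + 30 = 120.
Plus 23 days into May → day 143.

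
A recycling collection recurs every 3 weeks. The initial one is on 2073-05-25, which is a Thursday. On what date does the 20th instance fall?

The 20th occurrence is 19 intervals after the first: 19 × 21 = 399 days after 2073-05-25.
May has 31 days — 6 days to the end of May leaves 393.
June has 30 days (363 left).
July has 31 days (332 left).
August has 31 days (301 left).
September has 30 days (271 left).
October has 31 days (240 left).
November has 30 days (210 left).
December has 31 days (179 left).
January has 31 days (148 left).
February has 28 days (120 left).
March has 31 days (89 left).
April has 30 days (59 left).
May has 31 days (28 left).
28 days into June → 2074-06-28.

2074-06-28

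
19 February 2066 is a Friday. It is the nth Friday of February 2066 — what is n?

3rd

Day 19 falls in week ⌈19/7⌉ of the month.
Days 1–7 hold the 1st Friday, 8–14 the 2nd, 15–21 the 3rd, 22–28 the 4th, 29–31 the 5th.
19 is in the range for the 3rd.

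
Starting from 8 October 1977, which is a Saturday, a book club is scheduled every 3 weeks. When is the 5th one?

The 5th occurrence is 4 intervals after the first: 4 × 21 = 84 days after 8 October 1977.
October has 31 days — 23 days to the end of October leaves 61.
November has 30 days (31 left).
31 days into December → 31 December 1977.

31 December 1977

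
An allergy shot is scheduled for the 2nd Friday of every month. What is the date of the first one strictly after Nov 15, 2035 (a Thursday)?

Nov 2035 starts on a Thursday; its first Friday is the 2nd, so the 2nd Friday is the 9th — Nov 9, 2035.
That is not after Nov 15, 2035, so look at Dec 2035.
Dec 2035 starts on a Saturday; its first Friday is the 7th, so the 2nd Friday is the 14th — Dec 14, 2035.

Dec 14, 2035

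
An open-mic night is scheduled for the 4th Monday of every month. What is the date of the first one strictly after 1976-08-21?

August 1976 starts on a Sunday; its first Monday is the 2nd, so the 4th Monday is the 23rd — 1976-08-23.
1976-08-23 is after 1976-08-21, so that is the next one.

1976-08-23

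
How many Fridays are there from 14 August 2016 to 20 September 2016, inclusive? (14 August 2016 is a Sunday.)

14 August 2016 is a Sunday; the first Friday on or after it is 19 August 2016 (5 days later).
From 19 August 2016 to 20 September 2016: 12 + 20 = 32 days (rest of August, September).
32 ÷ 7 = 4 full weeks with remainder 4, so 4 more Fridays after the first → 5.

5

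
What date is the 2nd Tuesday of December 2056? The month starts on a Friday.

December 2056 begins on a Friday, so the first Tuesday is December 5 (4 days later).
The 2nd Tuesday is 1 weeks later: 5 + 7 = 12.

2056-12-12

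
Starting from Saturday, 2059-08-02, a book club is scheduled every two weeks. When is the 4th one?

The 4th occurrence is 3 intervals after the first: 3 × 14 = 42 days after 2059-08-02.
August has 31 days — 29 days to the end of August leaves 13.
13 days into September → 2059-09-13.

2059-09-13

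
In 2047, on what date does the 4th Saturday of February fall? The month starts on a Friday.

February 2047 begins on a Friday, so the first Saturday is February 2 (1 day later).
The 4th Saturday is 3 weeks later: 2 + 21 = 23.

February 23, 2047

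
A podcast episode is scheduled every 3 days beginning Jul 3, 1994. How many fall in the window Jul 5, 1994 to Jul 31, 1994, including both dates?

Occurrences land 3·i days after Jul 3, 1994 for i = 0, 1, 2, …
Jul 5, 1994 is 2 days after the start; 2 ÷ 3 = 0 remainder 2; since the remainder is 2, round up to i = 1. First occurrence in the window: #2 on Jul 6, 1994 (1×3 = 3 days in).
Jul 31, 1994 is 28 days after the start; 28 ÷ 3 = 9 remainder 1. Last occurrence in the window: #10 on Jul 30, 1994.
Occurrences #2 through #10: 9 in total.

9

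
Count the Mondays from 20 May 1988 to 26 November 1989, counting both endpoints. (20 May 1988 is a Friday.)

20 May 1988 is a Friday; the first Monday on or after it is 23 May 1988 (3 days later).
From 23 May 1988 to 26 November 1989: 222 + 330 = 552 days (rest of 1988, to 26 November 1989 in 1989).
552 ÷ 7 = 78 full weeks with remainder 6, so 78 more Mondays after the first → 79.

79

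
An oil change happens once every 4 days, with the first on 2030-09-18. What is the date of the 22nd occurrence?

The 22nd occurrence is 21 intervals after the first: 21 × 4 = 84 days after 2030-09-18.
September has 30 days — 12 days to the end of September leaves 72.
October has 31 days (41 left).
November has 30 days (11 left).
11 days into December → 2030-12-11.

2030-12-11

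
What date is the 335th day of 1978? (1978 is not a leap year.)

January has 31 days (335 − 31 = 304 remain).
February has 28 days (304 − 28 = 276 remain).
March has 31 days (276 − 31 = 245 remain).
April has 30 days (245 − 30 = 215 remain).
May has 31 days (215 − 31 = 184 remain).
June has 30 days (184 − 30 = 154 remain).
July has 31 days (154 − 31 = 123 remain).
August has 31 days (123 − 31 = 92 remain).
September has 30 days (92 − 30 = 62 remain).
October has 31 days (62 − 31 = 31 remain).
November has 30 days (31 − 30 = 1 remain).
1 into December → December 1.

1978-12-01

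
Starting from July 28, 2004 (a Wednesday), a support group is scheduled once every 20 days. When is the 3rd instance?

September 6, 2004

The 3rd occurrence is 2 intervals after the first: 2 × 20 = 40 days after July 28, 2004.
July has 31 days — 3 days to the end of July leaves 37.
August has 31 days (6 left).
6 days into September → September 6, 2004.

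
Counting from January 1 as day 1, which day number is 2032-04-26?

Days in months before April: 31 + 29 + 31 = 91.
Plus 26 days into April → day 117.

117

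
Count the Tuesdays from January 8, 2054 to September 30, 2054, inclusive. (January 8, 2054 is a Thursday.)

38

January 8, 2054 is a Thursday; the first Tuesday on or after it is January 13, 2054 (5 days later).
From January 13, 2054 to September 30, 2054: 18 + 28 + 31 + 30 + 31 + 30 + 31 + 31 + 30 = 260 days (rest of January, February, March, April, May, June, July, August, September).
260 ÷ 7 = 37 full weeks with remainder 1, so 37 more Tuesdays after the first → 38.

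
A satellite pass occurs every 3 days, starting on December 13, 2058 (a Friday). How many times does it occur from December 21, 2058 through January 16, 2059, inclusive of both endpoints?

9

Occurrences land 3·i days after December 13, 2058 for i = 0, 1, 2, …
December 21, 2058 is 8 days after the start; 8 ÷ 3 = 2 remainder 2; since the remainder is 2, round up to i = 3. First occurrence in the window: #4 on December 22, 2058 (3×3 = 9 days in).
January 16, 2059 is 34 days after the start; 34 ÷ 3 = 11 remainder 1. Last occurrence in the window: #12 on January 15, 2059.
Occurrences #4 through #12: 9 in total.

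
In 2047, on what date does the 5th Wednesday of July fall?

31 July 2047

July 2047 begins on a Monday, so the first Wednesday is July 3 (2 days later).
The 5th Wednesday is 4 weeks later: 3 + 28 = 31.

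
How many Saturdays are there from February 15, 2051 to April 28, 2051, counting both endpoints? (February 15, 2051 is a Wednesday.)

February 15, 2051 is a Wednesday; the first Saturday on or after it is February 18, 2051 (3 days later).
From February 18, 2051 to April 28, 2051: 10 + 31 + 28 = 69 days (rest of February, March, April).
69 ÷ 7 = 9 full weeks with remainder 6, so 9 more Saturdays after the first → 10.

10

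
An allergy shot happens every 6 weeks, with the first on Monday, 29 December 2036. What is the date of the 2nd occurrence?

9 February 2037

The 2nd occurrence is 1 interval after the first: 1 × 42 = 42 days after 29 December 2036.
December has 31 days — 2 days to the end of December leaves 40.
January has 31 days (9 left).
9 days into February → 9 February 2037.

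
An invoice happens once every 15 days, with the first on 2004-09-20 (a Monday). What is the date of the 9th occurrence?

2005-01-18

The 9th occurrence is 8 intervals after the first: 8 × 15 = 120 days after 2004-09-20.
September has 30 days — 10 days to the end of September leaves 110.
October has 31 days (79 left).
November has 30 days (49 left).
December has 31 days (18 left).
18 days into January → 2005-01-18.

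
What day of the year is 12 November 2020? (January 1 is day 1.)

Days in months before November: 31 + 29 + 31 + 30 + 31 + 30 + 31 + 31 + 30 + 31 = 305.
Plus 12 days into November → day 317.

317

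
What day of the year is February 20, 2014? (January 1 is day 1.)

51

Days in months before February: 31 = 31.
Plus 20 days into February → day 51.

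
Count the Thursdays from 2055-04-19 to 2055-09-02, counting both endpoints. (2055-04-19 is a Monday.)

20

2055-04-19 is a Monday; the first Thursday on or after it is 2055-04-22 (3 days later).
From 2055-04-22 to 2055-09-02: 8 + 31 + 30 + 31 + 31 + 2 = 133 days (rest of April, May, June, July, August, September).
133 ÷ 7 = 19 full weeks with remainder 0, so 19 more Thursdays after the first → 20.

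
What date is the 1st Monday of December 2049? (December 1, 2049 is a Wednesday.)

December 2049 begins on a Wednesday, so the first Monday is December 6 (5 days later).

December 6, 2049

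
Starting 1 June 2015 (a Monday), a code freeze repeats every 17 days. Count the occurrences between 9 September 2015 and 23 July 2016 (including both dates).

Occurrences land 17·i days after 1 June 2015 for i = 0, 1, 2, …
9 September 2015 is 100 days after the start; 100 ÷ 17 = 5 remainder 15; since the remainder is 15, round up to i = 6. First occurrence in the window: #7 on 11 September 2015 (6×17 = 102 days in).
23 July 2016 is 418 days after the start; 418 ÷ 17 = 24 remainder 10. Last occurrence in the window: #25 on 13 July 2016.
Occurrences #7 through #25: 19 in total.

19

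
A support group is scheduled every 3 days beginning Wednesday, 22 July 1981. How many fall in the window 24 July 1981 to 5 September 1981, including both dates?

15

Occurrences land 3·i days after 22 July 1981 for i = 0, 1, 2, …
24 July 1981 is 2 days after the start; 2 ÷ 3 = 0 remainder 2; since the remainder is 2, round up to i = 1. First occurrence in the window: #2 on 25 July 1981 (1×3 = 3 days in).
5 September 1981 is 45 days after the start; 45 ÷ 3 = 15 remainder 0. Last occurrence in the window: #16 on 5 September 1981.
Occurrences #2 through #16: 15 in total.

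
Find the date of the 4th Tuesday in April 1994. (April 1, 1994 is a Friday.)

April 1994 begins on a Friday, so the first Tuesday is April 5 (4 days later).
The 4th Tuesday is 3 weeks later: 5 + 21 = 26.

April 26, 1994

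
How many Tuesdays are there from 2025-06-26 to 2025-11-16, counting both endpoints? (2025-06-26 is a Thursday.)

20

2025-06-26 is a Thursday; the first Tuesday on or after it is 2025-07-01 (5 days later).
From 2025-07-01 to 2025-11-16: 30 + 31 + 30 + 31 + 16 = 138 days (rest of July, August, September, October, November).
138 ÷ 7 = 19 full weeks with remainder 5, so 19 more Tuesdays after the first → 20.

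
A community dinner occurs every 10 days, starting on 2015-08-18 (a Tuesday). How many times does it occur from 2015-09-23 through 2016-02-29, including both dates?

16

Occurrences land 10·i days after 2015-08-18 for i = 0, 1, 2, …
2015-09-23 is 36 days after the start; 36 ÷ 10 = 3 remainder 6; since the remainder is 6, round up to i = 4. First occurrence in the window: #5 on 2015-09-27 (4×10 = 40 days in).
2016-02-29 is 195 days after the start; 195 ÷ 10 = 19 remainder 5. Last occurrence in the window: #20 on 2016-02-24.
Occurrences #5 through #20: 16 in total.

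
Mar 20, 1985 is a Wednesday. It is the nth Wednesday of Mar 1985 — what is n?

3rd

Day 20 falls in week ⌈20/7⌉ of the month.
Days 1–7 hold the 1st Wednesday, 8–14 the 2nd, 15–21 the 3rd, 22–28 the 4th, 29–31 the 5th.
20 is in the range for the 3rd.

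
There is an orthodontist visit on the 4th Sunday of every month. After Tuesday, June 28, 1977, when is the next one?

June 1977 starts on a Wednesday; its first Sunday is the 5th, so the 4th Sunday is the 26th — June 26, 1977.
That is not after June 28, 1977, so look at July 1977.
July 1977 starts on a Friday; its first Sunday is the 3rd, so the 4th Sunday is the 24th — July 24, 1977.

July 24, 1977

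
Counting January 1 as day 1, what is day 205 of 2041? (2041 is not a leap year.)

July 24, 2041

January has 31 days (205 − 31 = 174 remain).
February has 28 days (174 − 28 = 146 remain).
March has 31 days (146 − 31 = 115 remain).
April has 30 days (115 − 30 = 85 remain).
May has 31 days (85 − 31 = 54 remain).
June has 30 days (54 − 30 = 24 remain).
24 into July → July 24.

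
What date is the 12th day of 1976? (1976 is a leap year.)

Jan 12, 1976

12 into Jan → Jan 12.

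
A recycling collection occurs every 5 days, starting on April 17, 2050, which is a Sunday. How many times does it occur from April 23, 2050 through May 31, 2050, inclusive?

7

Occurrences land 5·i days after April 17, 2050 for i = 0, 1, 2, …
April 23, 2050 is 6 days after the start; 6 ÷ 5 = 1 remainder 1; since the remainder is 1, round up to i = 2. First occurrence in the window: #3 on April 27, 2050 (2×5 = 10 days in).
May 31, 2050 is 44 days after the start; 44 ÷ 5 = 8 remainder 4. Last occurrence in the window: #9 on May 27, 2050.
Occurrences #3 through #9: 7 in total.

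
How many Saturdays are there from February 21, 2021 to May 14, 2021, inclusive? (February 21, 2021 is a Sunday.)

11

February 21, 2021 is a Sunday; the first Saturday on or after it is February 27, 2021 (6 days later).
From February 27, 2021 to May 14, 2021: 1 + 31 + 30 + 14 = 76 days (rest of February, March, April, May).
76 ÷ 7 = 10 full weeks with remainder 6, so 10 more Saturdays after the first → 11.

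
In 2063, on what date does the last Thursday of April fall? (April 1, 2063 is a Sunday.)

26 April 2063

April 2063 begins on a Sunday, so the first Thursday is April 5 (4 days later).
April 2063 has 30 days. Adding weeks: 5, 12, 19, 26 — the last one ≤ 30 is the 26th.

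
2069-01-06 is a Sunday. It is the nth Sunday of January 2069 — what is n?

Day 6 falls in week ⌈6/7⌉ of the month.
Days 1–7 hold the 1st Sunday, 8–14 the 2nd, 15–21 the 3rd, 22–28 the 4th, 29–31 the 5th.
6 is in the range for the 1st.

1st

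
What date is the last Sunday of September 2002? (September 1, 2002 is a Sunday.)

September 2002 begins on a Sunday, so the first Sunday is September 1.
September 2002 has 30 days. Adding weeks: 1, 8, 15, 22, 29 — the last one ≤ 30 is the 29th.

29 September 2002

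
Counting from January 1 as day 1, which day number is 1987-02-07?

Days in months before February: 31 = 31.
Plus 7 days into February → day 38.

38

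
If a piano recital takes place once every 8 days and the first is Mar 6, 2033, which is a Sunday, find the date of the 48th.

The 48th occurrence is 47 intervals after the first: 47 × 8 = 376 days after Mar 6, 2033.
Mar has 31 days — 25 days to the end of Mar leaves 351.
Apr has 30 days (321 left).
May has 31 days (290 left).
Jun has 30 days (260 left).
Jul has 31 days (229 left).
Aug has 31 days (198 left).
Sep has 30 days (168 left).
Oct has 31 days (137 left).
Nov has 30 days (107 left).
Dec has 31 days (76 left).
Jan has 31 days (45 left).
Feb has 28 days (17 left).
17 days into Mar → Mar 17, 2034.

Mar 17, 2034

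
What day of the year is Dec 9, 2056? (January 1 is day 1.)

Days in months before Dec: 31 + 29 + 31 + 30 + 31 + 30 + 31 + 31 + 30 + 31 + 30 = 335.
Plus 9 days into Dec → day 344.

344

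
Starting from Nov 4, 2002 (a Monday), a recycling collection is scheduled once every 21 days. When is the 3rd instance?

Dec 16, 2002

The 3rd occurrence is 2 intervals after the first: 2 × 21 = 42 days after Nov 4, 2002.
Nov has 30 days — 26 days to the end of Nov leaves 16.
16 days into Dec → Dec 16, 2002.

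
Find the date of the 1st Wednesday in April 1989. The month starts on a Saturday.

1989-04-05

April 1989 begins on a Saturday, so the first Wednesday is April 5 (4 days later).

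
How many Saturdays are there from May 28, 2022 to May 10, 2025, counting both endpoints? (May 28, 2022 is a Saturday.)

May 28, 2022 is a Saturday; the first Saturday on or after it is May 28, 2022.
From May 28, 2022 to May 10, 2025: 217 + 365 + 366 + 130 = 1078 days (rest of 2022, 2023, 2024, to May 10, 2025 in 2025).
1078 ÷ 7 = 154 full weeks with remainder 0, so 154 more Saturdays after the first → 155.

155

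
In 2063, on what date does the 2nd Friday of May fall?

May 2063 begins on a Tuesday, so the first Friday is May 4 (3 days later).
The 2nd Friday is 1 weeks later: 4 + 7 = 11.

May 11, 2063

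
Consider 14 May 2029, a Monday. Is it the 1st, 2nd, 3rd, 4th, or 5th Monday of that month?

Day 14 falls in week ⌈14/7⌉ of the month.
Days 1–7 hold the 1st Monday, 8–14 the 2nd, 15–21 the 3rd, 22–28 the 4th, 29–31 the 5th.
14 is in the range for the 2nd.

2nd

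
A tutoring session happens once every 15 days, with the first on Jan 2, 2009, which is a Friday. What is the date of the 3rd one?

Feb 1, 2009

The 3rd occurrence is 2 intervals after the first: 2 × 15 = 30 days after Jan 2, 2009.
Jan has 31 days — 29 days to the end of Jan leaves 1.
1 day into Feb → Feb 1, 2009.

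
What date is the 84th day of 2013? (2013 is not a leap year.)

January has 31 days (84 − 31 = 53 remain).
February has 28 days (53 − 28 = 25 remain).
25 into March → March 25.

25 March 2013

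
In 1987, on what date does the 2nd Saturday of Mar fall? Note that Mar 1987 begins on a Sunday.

Mar 14, 1987

Mar 1987 begins on a Sunday, so the first Saturday is Mar 7 (6 days later).
The 2nd Saturday is 1 weeks later: 7 + 7 = 14.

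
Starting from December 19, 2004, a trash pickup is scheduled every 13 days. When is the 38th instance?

The 38th occurrence is 37 intervals after the first: 37 × 13 = 481 days after December 19, 2004.
December has 31 days — 12 days to the end of December leaves 469.
2005 has 365 days (104 left).
January has 31 days (73 left).
February has 28 days (45 left).
March has 31 days (14 left).
14 days into April → April 14, 2006.

April 14, 2006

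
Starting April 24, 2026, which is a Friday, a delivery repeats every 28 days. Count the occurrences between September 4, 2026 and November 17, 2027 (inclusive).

16

Occurrences land 28·i days after April 24, 2026 for i = 0, 1, 2, …
September 4, 2026 is 133 days after the start; 133 ÷ 28 = 4 remainder 21; since the remainder is 21, round up to i = 5. First occurrence in the window: #6 on September 11, 2026 (5×28 = 140 days in).
November 17, 2027 is 572 days after the start; 572 ÷ 28 = 20 remainder 12. Last occurrence in the window: #21 on November 5, 2027.
Occurrences #6 through #21: 16 in total.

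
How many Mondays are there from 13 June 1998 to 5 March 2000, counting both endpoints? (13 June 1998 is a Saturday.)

90

13 June 1998 is a Saturday; the first Monday on or after it is 15 June 1998 (2 days later).
From 15 June 1998 to 5 March 2000: 199 + 365 + 65 = 629 days (rest of 1998, 1999, to 5 March 2000 in 2000).
629 ÷ 7 = 89 full weeks with remainder 6, so 89 more Mondays after the first → 90.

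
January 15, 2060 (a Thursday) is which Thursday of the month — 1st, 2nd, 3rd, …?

Day 15 falls in week ⌈15/7⌉ of the month.
Days 1–7 hold the 1st Thursday, 8–14 the 2nd, 15–21 the 3rd, 22–28 the 4th, 29–31 the 5th.
15 is in the range for the 3rd.

3rd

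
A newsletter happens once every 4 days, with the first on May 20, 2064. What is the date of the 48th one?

November 24, 2064

The 48th occurrence is 47 intervals after the first: 47 × 4 = 188 days after May 20, 2064.
May has 31 days — 11 days to the end of May leaves 177.
June has 30 days (147 left).
July has 31 days (116 left).
August has 31 days (85 left).
September has 30 days (55 left).
October has 31 days (24 left).
24 days into November → November 24, 2064.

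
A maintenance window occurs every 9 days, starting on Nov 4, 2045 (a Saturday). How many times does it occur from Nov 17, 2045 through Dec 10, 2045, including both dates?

Occurrences land 9·i days after Nov 4, 2045 for i = 0, 1, 2, …
Nov 17, 2045 is 13 days after the start; 13 ÷ 9 = 1 remainder 4; since the remainder is 4, round up to i = 2. First occurrence in the window: #3 on Nov 22, 2045 (2×9 = 18 days in).
Dec 10, 2045 is 36 days after the start; 36 ÷ 9 = 4 remainder 0. Last occurrence in the window: #5 on Dec 10, 2045.
Occurrences #3 through #5: 3 in total.

3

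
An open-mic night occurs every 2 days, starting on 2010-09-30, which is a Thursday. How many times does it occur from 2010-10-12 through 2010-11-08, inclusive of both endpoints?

Occurrences land 2·i days after 2010-09-30 for i = 0, 1, 2, …
2010-10-12 is 12 days after the start; 12 ÷ 2 = 6 remainder 0. First occurrence in the window: #7 on 2010-10-12 (6×2 = 12 days in).
2010-11-08 is 39 days after the start; 39 ÷ 2 = 19 remainder 1. Last occurrence in the window: #20 on 2010-11-07.
Occurrences #7 through #20: 14 in total.

14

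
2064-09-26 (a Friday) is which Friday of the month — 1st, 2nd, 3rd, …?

4th

Day 26 falls in week ⌈26/7⌉ of the month.
Days 1–7 hold the 1st Friday, 8–14 the 2nd, 15–21 the 3rd, 22–28 the 4th, 29–31 the 5th.
26 is in the range for the 4th.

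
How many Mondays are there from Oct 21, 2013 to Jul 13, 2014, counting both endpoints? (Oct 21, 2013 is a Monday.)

38

Oct 21, 2013 is a Monday; the first Monday on or after it is Oct 21, 2013.
From Oct 21, 2013 to Jul 13, 2014: 10 + 30 + 31 + 31 + 28 + 31 + 30 + 31 + 30 + 13 = 265 days (rest of Oct, Nov, Dec, Jan, Feb, Mar, Apr, May, Jun, Jul).
265 ÷ 7 = 37 full weeks with remainder 6, so 37 more Mondays after the first → 38.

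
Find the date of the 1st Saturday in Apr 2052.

The first Saturday of Apr 2052 is Apr 6.

Apr 6, 2052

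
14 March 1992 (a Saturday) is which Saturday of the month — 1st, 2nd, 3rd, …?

Day 14 falls in week ⌈14/7⌉ of the month.
Days 1–7 hold the 1st Saturday, 8–14 the 2nd, 15–21 the 3rd, 22–28 the 4th, 29–31 the 5th.
14 is in the range for the 2nd.

2nd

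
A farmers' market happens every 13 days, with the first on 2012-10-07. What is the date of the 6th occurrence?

The 6th occurrence is 5 intervals after the first: 5 × 13 = 65 days after 2012-10-07.
October has 31 days — 24 days to the end of October leaves 41.
November has 30 days (11 left).
11 days into December → 2012-12-11.

2012-12-11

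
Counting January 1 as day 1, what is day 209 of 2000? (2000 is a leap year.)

Jan has 31 days (209 − 31 = 178 remain).
Feb has 29 days (178 − 29 = 149 remain).
Mar has 31 days (149 − 31 = 118 remain).
Apr has 30 days (118 − 30 = 88 remain).
May has 31 days (88 − 31 = 57 remain).
Jun has 30 days (57 − 30 = 27 remain).
27 into Jul → Jul 27.

Jul 27, 2000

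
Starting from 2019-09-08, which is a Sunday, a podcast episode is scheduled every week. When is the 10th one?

2019-11-10

The 10th occurrence is 9 intervals after the first: 9 × 7 = 63 days after 2019-09-08.
September has 30 days — 22 days to the end of September leaves 41.
October has 31 days (10 left).
10 days into November → 2019-11-10.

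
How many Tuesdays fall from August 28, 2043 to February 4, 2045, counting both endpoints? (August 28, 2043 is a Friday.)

August 28, 2043 is a Friday; the first Tuesday on or after it is September 1, 2043 (4 days later).
From September 1, 2043 to February 4, 2045: 121 + 366 + 35 = 522 days (rest of 2043, 2044, to February 4, 2045 in 2045).
522 ÷ 7 = 74 full weeks with remainder 4, so 74 more Tuesdays after the first → 75.

75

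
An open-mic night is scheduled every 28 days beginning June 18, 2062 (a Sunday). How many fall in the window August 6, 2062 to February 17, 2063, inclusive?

Occurrences land 28·i days after June 18, 2062 for i = 0, 1, 2, …
August 6, 2062 is 49 days after the start; 49 ÷ 28 = 1 remainder 21; since the remainder is 21, round up to i = 2. First occurrence in the window: #3 on August 13, 2062 (2×28 = 56 days in).
February 17, 2063 is 244 days after the start; 244 ÷ 28 = 8 remainder 20. Last occurrence in the window: #9 on January 28, 2063.
Occurrences #3 through #9: 7 in total.

7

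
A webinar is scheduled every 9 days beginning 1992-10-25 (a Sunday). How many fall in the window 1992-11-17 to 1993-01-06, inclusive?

Occurrences land 9·i days after 1992-10-25 for i = 0, 1, 2, …
1992-11-17 is 23 days after the start; 23 ÷ 9 = 2 remainder 5; since the remainder is 5, round up to i = 3. First occurrence in the window: #4 on 1992-11-21 (3×9 = 27 days in).
1993-01-06 is 73 days after the start; 73 ÷ 9 = 8 remainder 1. Last occurrence in the window: #9 on 1993-01-05.
Occurrences #4 through #9: 6 in total.

6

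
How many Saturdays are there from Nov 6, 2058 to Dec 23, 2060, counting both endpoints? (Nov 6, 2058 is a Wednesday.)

111

Nov 6, 2058 is a Wednesday; the first Saturday on or after it is Nov 9, 2058 (3 days later).
From Nov 9, 2058 to Dec 23, 2060: 52 + 365 + 358 = 775 days (rest of 2058, 2059, to Dec 23, 2060 in 2060).
775 ÷ 7 = 110 full weeks with remainder 5, so 110 more Saturdays after the first → 111.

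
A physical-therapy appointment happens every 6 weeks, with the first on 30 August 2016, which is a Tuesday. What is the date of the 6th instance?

28 March 2017

The 6th occurrence is 5 intervals after the first: 5 × 42 = 210 days after 30 August 2016.
August has 31 days — 1 day to the end of August leaves 209.
September has 30 days (179 left).
October has 31 days (148 left).
November has 30 days (118 left).
December has 31 days (87 left).
January has 31 days (56 left).
February has 28 days (28 left).
28 days into March → 28 March 2017.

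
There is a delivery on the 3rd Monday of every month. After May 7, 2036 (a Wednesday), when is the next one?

May 2036 starts on a Thursday; its first Monday is the 5th, so the 3rd Monday is the 19th — May 19, 2036.
May 19, 2036 is after May 7, 2036, so that is the next one.

May 19, 2036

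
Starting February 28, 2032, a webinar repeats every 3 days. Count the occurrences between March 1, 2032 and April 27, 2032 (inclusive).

Occurrences land 3·i days after February 28, 2032 for i = 0, 1, 2, …
March 1, 2032 is 2 days after the start; 2 ÷ 3 = 0 remainder 2; since the remainder is 2, round up to i = 1. First occurrence in the window: #2 on March 2, 2032 (1×3 = 3 days in).
April 27, 2032 is 59 days after the start; 59 ÷ 3 = 19 remainder 2. Last occurrence in the window: #20 on April 25, 2032.
Occurrences #2 through #20: 19 in total.

19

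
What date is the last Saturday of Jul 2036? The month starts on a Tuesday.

Jul 26, 2036

Jul 2036 begins on a Tuesday, so the first Saturday is Jul 5 (4 days later).
Jul 2036 has 31 days. Adding weeks: 5, 12, 19, 26 — the last one ≤ 31 is the 26th.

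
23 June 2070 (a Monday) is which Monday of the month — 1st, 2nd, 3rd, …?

4th

Day 23 falls in week ⌈23/7⌉ of the month.
Days 1–7 hold the 1st Monday, 8–14 the 2nd, 15–21 the 3rd, 22–28 the 4th, 29–31 the 5th.
23 is in the range for the 4th.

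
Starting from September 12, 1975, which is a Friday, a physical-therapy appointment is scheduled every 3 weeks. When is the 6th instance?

The 6th occurrence is 5 intervals after the first: 5 × 21 = 105 days after September 12, 1975.
September has 30 days — 18 days to the end of September leaves 87.
October has 31 days (56 left).
November has 30 days (26 left).
26 days into December → December 26, 1975.

December 26, 1975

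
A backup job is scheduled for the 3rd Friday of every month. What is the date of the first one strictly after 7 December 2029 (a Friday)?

December 2029 starts on a Saturday; its first Friday is the 7th, so the 3rd Friday is the 21st — 21 December 2029.
21 December 2029 is after 7 December 2029, so that is the next one.

21 December 2029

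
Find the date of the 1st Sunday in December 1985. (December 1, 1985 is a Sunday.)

December 1, 1985

December 1985 begins on a Sunday, so the first Sunday is December 1.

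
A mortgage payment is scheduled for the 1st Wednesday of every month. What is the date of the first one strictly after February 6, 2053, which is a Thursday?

February 2053 starts on a Saturday, so its 1st Wednesday is February 5, 2053 (4 days in).
That is not after February 6, 2053, so look at March 2053.
March 2053 starts on a Saturday, so its 1st Wednesday is March 5, 2053 (4 days in).

March 5, 2053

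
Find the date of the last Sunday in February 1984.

26 February 1984

February 1984 begins on a Wednesday, so the first Sunday is February 5 (4 days later).
February 1984 has 29 days. Adding weeks: 5, 12, 19, 26 — the last one ≤ 29 is the 26th.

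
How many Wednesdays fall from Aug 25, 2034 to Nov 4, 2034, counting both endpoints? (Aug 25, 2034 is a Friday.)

10

Aug 25, 2034 is a Friday; the first Wednesday on or after it is Aug 30, 2034 (5 days later).
From Aug 30, 2034 to Nov 4, 2034: 1 + 30 + 31 + 4 = 66 days (rest of Aug, Sep, Oct, Nov).
66 ÷ 7 = 9 full weeks with remainder 3, so 9 more Wednesdays after the first → 10.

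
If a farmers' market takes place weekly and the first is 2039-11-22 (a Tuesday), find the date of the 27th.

The 27th occurrence is 26 intervals after the first: 26 × 7 = 182 days after 2039-11-22.
November has 30 days — 8 days to the end of November leaves 174.
December has 31 days (143 left).
January has 31 days (112 left).
February has 29 days (83 left).
March has 31 days (52 left).
April has 30 days (22 left).
22 days into May → 2040-05-22.

2040-05-22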